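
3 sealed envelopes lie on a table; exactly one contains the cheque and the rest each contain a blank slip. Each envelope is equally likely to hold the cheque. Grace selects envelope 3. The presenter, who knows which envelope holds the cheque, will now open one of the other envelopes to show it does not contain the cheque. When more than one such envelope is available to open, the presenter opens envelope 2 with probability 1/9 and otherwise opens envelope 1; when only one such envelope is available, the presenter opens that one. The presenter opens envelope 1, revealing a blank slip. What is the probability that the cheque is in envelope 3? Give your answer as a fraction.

8/17

Apply Bayes' rule, conditioning on where the cheque actually is.
If it is in envelope 1 (prior 1/3): the presenter opened envelope 1, so this case is ruled out; weight (1/3)·0 = 0.
If it is in envelope 2 (prior 1/3): only envelope 1 is available, probability 1; weight (1/3)·1 = 1/3.
If it is in envelope 3 (prior 1/3): envelope 2 is available but not opened, probability 8/9; weight (1/3)·(8/9) = 8/27.
The weights sum to 17/27.
So P(the cheque in envelope 3 | the presenter opened envelope 1) = (8/27) / (17/27) = 8/17.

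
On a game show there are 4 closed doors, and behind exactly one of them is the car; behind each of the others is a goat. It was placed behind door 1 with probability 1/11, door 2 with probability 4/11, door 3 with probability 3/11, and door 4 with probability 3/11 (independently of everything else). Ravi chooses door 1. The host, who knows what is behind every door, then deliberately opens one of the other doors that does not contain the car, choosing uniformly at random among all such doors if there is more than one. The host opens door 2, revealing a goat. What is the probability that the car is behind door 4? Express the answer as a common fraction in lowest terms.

Consider each possible location of the car in turn.
If it is behind door 1 (prior 1/11): the host has 3 equally likely choices, so probability 1/3; weight (1/11)·(1/3) = 1/33.
If it is behind door 2 (prior 4/11): the host opened door 2, so this case is ruled out; weight (4/11)·0 = 0.
If it is behind either of doors 3 and 4 (prior 3/11 each): the host has 2 equally likely choices, so probability 1/2; weight (3/11)·(1/2) = 3/22 each.
The weights sum to 10/33.
So P(the car behind door 4 | the host opened door 2) = (3/22) / (10/33) = 9/20.

9/20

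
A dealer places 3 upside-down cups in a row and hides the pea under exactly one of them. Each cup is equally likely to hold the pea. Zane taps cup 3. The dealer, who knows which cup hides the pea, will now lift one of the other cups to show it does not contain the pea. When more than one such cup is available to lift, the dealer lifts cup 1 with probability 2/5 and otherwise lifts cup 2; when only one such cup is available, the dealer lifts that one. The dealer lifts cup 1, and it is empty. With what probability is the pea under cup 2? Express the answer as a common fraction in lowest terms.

5/7

Consider each possible location of the pea in turn.
If it is under cup 1 (prior 1/3): the dealer opened cup 1, so this case is ruled out; weight (1/3)·0 = 0.
If it is under cup 2 (prior 1/3): only cup 1 is available, probability 1; weight (1/3)·1 = 1/3.
If it is under cup 3 (prior 1/3): cup 1 is available, opened with probability 2/5; weight (1/3)·(2/5) = 2/15.
The weights sum to 7/15.
So P(the pea under cup 2 | the dealer opened cup 1) = (1/3) / (7/15) = 5/7.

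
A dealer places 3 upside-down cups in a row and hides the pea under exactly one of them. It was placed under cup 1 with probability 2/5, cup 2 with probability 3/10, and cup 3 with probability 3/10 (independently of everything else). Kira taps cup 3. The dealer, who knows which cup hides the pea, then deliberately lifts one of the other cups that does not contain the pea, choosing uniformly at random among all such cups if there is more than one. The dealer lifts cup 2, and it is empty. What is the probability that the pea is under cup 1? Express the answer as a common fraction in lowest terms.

Consider each possible location of the pea in turn.
If it is under cup 1 (prior 2/5): the dealer has no choice, probability 1; weight (2/5)·1 = 2/5.
If it is under cup 2 (prior 3/10): the dealer opened cup 2, so this case is ruled out; weight (3/10)·0 = 0.
If it is under cup 3 (prior 3/10): the dealer has 2 equally likely choices, so probability 1/2; weight (3/10)·(1/2) = 3/20.
The weights sum to 11/20.
So P(the pea under cup 1 | the dealer opened cup 2) = (2/5) / (11/20) = 8/11.

8/11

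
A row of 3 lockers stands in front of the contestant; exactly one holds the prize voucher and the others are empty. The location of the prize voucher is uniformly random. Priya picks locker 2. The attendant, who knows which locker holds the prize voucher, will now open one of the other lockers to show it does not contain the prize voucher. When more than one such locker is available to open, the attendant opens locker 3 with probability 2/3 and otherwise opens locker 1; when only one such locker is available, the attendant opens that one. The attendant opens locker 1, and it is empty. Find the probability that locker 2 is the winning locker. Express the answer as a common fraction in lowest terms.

1/4

Consider each possible location of the prize voucher in turn.
If it is in locker 1 (prior 1/3): the attendant opened locker 1, so this case is ruled out; weight (1/3)·0 = 0.
If it is in locker 2 (prior 1/3): locker 3 is available but not opened, probability 1/3; weight (1/3)·(1/3) = 1/9.
If it is in locker 3 (prior 1/3): only locker 1 is available, probability 1; weight (1/3)·1 = 1/3.
The weights sum to 4/9.
So P(the prize voucher in locker 2 | the attendant opened locker 1) = (1/9) / (4/9) = 1/4.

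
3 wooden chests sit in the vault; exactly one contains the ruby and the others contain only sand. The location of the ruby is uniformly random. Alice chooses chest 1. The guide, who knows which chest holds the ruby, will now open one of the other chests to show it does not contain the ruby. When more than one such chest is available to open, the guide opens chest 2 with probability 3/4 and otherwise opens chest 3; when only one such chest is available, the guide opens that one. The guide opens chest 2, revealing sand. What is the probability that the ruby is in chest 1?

Consider each possible location of the ruby in turn.
If it is in chest 1 (prior 1/3): chest 2 is available, opened with probability 3/4; weight (1/3)·(3/4) = 1/4.
If it is in chest 2 (prior 1/3): the guide opened chest 2, so this case is ruled out; weight (1/3)·0 = 0.
If it is in chest 3 (prior 1/3): only chest 2 is available, probability 1; weight (1/3)·1 = 1/3.
The weights sum to 7/12.
So P(the ruby in chest 1 | the guide opened chest 2) = (1/4) / (7/12) = 3/7.

3/7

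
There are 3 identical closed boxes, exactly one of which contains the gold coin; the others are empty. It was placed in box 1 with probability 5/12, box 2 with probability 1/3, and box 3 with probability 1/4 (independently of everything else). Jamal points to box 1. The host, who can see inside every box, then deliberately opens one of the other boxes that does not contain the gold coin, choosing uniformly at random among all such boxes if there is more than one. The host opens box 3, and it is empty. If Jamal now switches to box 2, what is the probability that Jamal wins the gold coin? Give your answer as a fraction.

8/13

Condition on the true location of the gold coin.
If it is in box 1 (prior 5/12): the host has 2 equally likely choices, so probability 1/2; weight (5/12)·(1/2) = 5/24.
If it is in box 2 (prior 1/3): the host has no choice, probability 1; weight (1/3)·1 = 1/3.
If it is in box 3 (prior 1/4): the host opened box 3, so this case is ruled out; weight (1/4)·0 = 0.
The weights sum to 13/24.
So P(the gold coin in box 2 | the host opened box 3) = (1/3) / (13/24) = 8/13.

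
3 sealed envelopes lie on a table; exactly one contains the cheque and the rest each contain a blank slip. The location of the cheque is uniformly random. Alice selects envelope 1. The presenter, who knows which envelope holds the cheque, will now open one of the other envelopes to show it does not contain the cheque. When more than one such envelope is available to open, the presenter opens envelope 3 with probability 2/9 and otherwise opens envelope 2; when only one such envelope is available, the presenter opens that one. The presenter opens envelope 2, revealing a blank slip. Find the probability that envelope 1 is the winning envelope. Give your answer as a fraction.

Consider each possible location of the cheque in turn.
If it is in envelope 1 (prior 1/3): envelope 3 is available but not opened, probability 7/9; weight (1/3)·(7/9) = 7/27.
If it is in envelope 2 (prior 1/3): the presenter opened envelope 2, so this case is ruled out; weight (1/3)·0 = 0.
If it is in envelope 3 (prior 1/3): only envelope 2 is available, probability 1; weight (1/3)·1 = 1/3.
The weights sum to 16/27.
So P(the cheque in envelope 1 | the presenter opened envelope 2) = (7/27) / (16/27) = 7/16.

7/16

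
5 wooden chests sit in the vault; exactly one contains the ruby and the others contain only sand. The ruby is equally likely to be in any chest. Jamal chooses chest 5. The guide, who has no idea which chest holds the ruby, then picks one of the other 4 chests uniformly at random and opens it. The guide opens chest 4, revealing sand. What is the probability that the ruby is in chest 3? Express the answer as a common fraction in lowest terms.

1/4

Apply Bayes' rule, conditioning on where the ruby actually is.
If it is in any of chests 1, 2, 3, and 5 (prior 1/5 each): the guide picks chest 4 with probability 1/4 regardless, and it is not the prize; weight (1/5)·(1/4) = 1/20 each.
If it is in chest 4 (prior 1/5): the guide opened chest 4, so this case is ruled out; weight (1/5)·0 = 0.
The weights sum to 1/5.
So P(the ruby in chest 3 | the guide opened chest 4) = (1/20) / (1/5) = 1/4.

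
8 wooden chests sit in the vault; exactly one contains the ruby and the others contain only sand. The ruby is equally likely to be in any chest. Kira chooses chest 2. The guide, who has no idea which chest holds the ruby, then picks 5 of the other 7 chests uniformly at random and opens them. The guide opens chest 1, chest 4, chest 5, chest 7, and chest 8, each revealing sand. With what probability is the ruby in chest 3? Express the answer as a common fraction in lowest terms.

1/3

Because the guide chose which chests to open without knowing where the ruby is, the choice is independent of the prize location. Learning that none of the 5 opened chests holds the ruby simply rules out those 5 locations and leaves the remaining 3 chests still equally likely by symmetry.
So P(the ruby in chest 3) = 1/3.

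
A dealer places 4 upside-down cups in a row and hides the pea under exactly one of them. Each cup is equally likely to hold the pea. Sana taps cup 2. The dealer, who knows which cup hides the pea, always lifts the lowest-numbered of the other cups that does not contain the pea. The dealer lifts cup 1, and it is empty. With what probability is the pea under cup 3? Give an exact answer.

1/3

Condition on the true location of the pea.
If it is under cup 1 (prior 1/4): the dealer opened cup 1, so this case is ruled out; weight (1/4)·0 = 0.
If it is under any of cups 2, 3, and 4 (prior 1/4 each): cup 1 is the lowest-numbered option available, probability 1; weight (1/4)·1 = 1/4 each.
The weights sum to 3/4.
So P(the pea under cup 3 | the dealer opened cup 1) = (1/4) / (3/4) = 1/3.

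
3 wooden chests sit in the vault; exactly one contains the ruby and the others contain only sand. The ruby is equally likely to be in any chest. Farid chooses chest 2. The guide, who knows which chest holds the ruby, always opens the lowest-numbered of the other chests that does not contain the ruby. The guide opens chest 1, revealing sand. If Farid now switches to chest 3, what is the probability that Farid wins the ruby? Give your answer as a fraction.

1/2

Consider each possible location of the ruby in turn.
If it is in chest 1 (prior 1/3): the guide opened chest 1, so this case is ruled out; weight (1/3)·0 = 0.
If it is in either of chests 2 and 3 (prior 1/3 each): chest 1 is the lowest-numbered option available, probability 1; weight (1/3)·1 = 1/3 each.
The weights sum to 2/3.
So P(the ruby in chest 3 | the guide opened chest 1) = (1/3) / (2/3) = 1/2.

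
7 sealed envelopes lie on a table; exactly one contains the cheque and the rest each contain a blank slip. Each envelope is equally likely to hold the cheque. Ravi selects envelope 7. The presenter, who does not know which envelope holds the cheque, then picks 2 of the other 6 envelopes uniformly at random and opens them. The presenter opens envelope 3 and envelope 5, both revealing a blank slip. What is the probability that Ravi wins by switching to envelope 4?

1/5

Because the presenter chose which envelopes to open without knowing where the cheque is, the choice is independent of the prize location. Learning that none of the 2 opened envelopes holds the cheque simply rules out those 2 locations and leaves the remaining 5 envelopes still equally likely by symmetry.
So P(the cheque in envelope 4) = 1/5.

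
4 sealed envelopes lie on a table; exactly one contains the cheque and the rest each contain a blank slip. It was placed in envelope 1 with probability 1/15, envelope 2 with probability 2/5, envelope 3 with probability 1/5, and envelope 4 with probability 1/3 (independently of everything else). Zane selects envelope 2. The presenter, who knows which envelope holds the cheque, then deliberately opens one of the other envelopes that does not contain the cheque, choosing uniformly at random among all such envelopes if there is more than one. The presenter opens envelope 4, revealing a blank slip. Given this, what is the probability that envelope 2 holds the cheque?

1/2

Condition on the true location of the cheque.
If it is in envelope 1 (prior 1/15): the presenter has 2 equally likely choices, so probability 1/2; weight (1/15)·(1/2) = 1/30.
If it is in envelope 2 (prior 2/5): the presenter has 3 equally likely choices, so probability 1/3; weight (2/5)·(1/3) = 2/15.
If it is in envelope 3 (prior 1/5): the presenter has 2 equally likely choices, so probability 1/2; weight (1/5)·(1/2) = 1/10.
If it is in envelope 4 (prior 1/3): the presenter opened envelope 4, so this case is ruled out; weight (1/3)·0 = 0.
The weights sum to 4/15.
So P(the cheque in envelope 2 | the presenter opened envelope 4) = (2/15) / (4/15) = 1/2.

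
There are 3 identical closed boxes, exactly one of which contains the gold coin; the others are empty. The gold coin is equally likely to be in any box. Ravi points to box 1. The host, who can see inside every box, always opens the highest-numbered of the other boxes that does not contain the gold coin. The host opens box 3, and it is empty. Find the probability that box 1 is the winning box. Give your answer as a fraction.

1/2

Condition on the true location of the gold coin.
If it is in either of boxes 1 and 2 (prior 1/3 each): box 3 is the highest-numbered option available, probability 1; weight (1/3)·1 = 1/3 each.
If it is in box 3 (prior 1/3): the host opened box 3, so this case is ruled out; weight (1/3)·0 = 0.
The weights sum to 2/3.
So P(the gold coin in box 1 | the host opened box 3) = (1/3) / (2/3) = 1/2.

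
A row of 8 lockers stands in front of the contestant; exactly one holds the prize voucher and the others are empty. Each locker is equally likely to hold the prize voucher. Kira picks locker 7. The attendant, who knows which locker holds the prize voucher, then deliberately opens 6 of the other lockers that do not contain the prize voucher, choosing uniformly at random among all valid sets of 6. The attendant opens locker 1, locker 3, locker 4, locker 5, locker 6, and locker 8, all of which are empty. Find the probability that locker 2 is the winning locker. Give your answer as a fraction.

Condition on the true location of the prize voucher.
If it is in any of lockers 1, 3, 4, 5, 6, and 8 (prior 1/8 each): that locker was opened and seen not to hold the prize — ruled out; weight (1/8)·0 = 0 each.
If it is in locker 2 (prior 1/8): the attendant has no choice, probability 1; weight (1/8)·1 = 1/8.
If it is in locker 7 (prior 1/8): the attendant has 7 equally likely choices, so probability 1/7; weight (1/8)·(1/7) = 1/56.
The weights sum to 1/7.
So P(the prize voucher in locker 2 | the attendant opened locker 1, locker 3, locker 4, locker 5, locker 6, and locker 8) = (1/8) / (1/7) = 7/8.

7/8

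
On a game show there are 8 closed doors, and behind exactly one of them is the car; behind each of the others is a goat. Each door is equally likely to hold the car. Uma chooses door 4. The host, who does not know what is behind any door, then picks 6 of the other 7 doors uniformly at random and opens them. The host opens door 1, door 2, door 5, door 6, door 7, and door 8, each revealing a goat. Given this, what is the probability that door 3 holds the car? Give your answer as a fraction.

1/2

Apply Bayes' rule, conditioning on where the car actually is.
If it is behind any of doors 1, 2, 5, 6, 7, and 8 (prior 1/8 each): that door was opened and seen not to hold the prize — ruled out; weight (1/8)·0 = 0 each.
If it is behind either of doors 3 and 4 (prior 1/8 each): the host picks exactly this set with probability 1/7 regardless, and none is the prize; weight (1/8)·(1/7) = 1/56 each.
The weights sum to 1/28.
So P(the car behind door 3 | the host opened door 1, door 2, door 5, door 6, door 7, and door 8) = (1/56) / (1/28) = 1/2.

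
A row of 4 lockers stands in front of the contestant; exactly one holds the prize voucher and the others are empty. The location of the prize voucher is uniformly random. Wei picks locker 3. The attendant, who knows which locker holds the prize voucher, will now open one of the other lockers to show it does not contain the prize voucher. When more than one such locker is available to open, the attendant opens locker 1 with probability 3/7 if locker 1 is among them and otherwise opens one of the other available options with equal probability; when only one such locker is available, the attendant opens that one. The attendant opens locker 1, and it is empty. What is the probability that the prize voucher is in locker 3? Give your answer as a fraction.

Consider each possible location of the prize voucher in turn.
If it is in locker 1 (prior 1/4): the attendant opened locker 1, so this case is ruled out; weight (1/4)·0 = 0.
If it is in any of lockers 2, 3, and 4 (prior 1/4 each): locker 1 is available, opened with probability 3/7; weight (1/4)·(3/7) = 3/28 each.
The weights sum to 9/28.
So P(the prize voucher in locker 3 | the attendant opened locker 1) = (3/28) / (9/28) = 1/3.

1/3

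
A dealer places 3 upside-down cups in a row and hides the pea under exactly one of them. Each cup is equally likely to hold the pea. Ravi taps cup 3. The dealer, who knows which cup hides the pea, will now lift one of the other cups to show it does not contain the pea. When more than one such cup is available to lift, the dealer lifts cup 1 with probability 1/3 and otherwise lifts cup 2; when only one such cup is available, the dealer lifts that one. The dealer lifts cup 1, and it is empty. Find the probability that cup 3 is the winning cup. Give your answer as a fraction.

1/4

Consider each possible location of the pea in turn.
If it is under cup 1 (prior 1/3): the dealer opened cup 1, so this case is ruled out; weight (1/3)·0 = 0.
If it is under cup 2 (prior 1/3): only cup 1 is available, probability 1; weight (1/3)·1 = 1/3.
If it is under cup 3 (prior 1/3): cup 1 is available, opened with probability 1/3; weight (1/3)·(1/3) = 1/9.
The weights sum to 4/9.
So P(the pea under cup 3 | the dealer opened cup 1) = (1/9) / (4/9) = 1/4.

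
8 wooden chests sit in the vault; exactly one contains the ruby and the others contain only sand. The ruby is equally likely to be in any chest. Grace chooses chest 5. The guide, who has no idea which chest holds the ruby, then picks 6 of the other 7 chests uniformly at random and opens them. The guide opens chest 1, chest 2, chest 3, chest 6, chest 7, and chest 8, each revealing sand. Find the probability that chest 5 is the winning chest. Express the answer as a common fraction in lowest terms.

Condition on the true location of the ruby.
If it is in any of chests 1, 2, 3, 6, 7, and 8 (prior 1/8 each): that chest was opened and seen not to hold the prize — ruled out; weight (1/8)·0 = 0 each.
If it is in either of chests 4 and 5 (prior 1/8 each): the guide picks exactly this set with probability 1/7 regardless, and none is the prize; weight (1/8)·(1/7) = 1/56 each.
The weights sum to 1/28.
So P(the ruby in chest 5 | the guide opened chest 1, chest 2, chest 3, chest 6, chest 7, and chest 8) = (1/56) / (1/28) = 1/2.

1/2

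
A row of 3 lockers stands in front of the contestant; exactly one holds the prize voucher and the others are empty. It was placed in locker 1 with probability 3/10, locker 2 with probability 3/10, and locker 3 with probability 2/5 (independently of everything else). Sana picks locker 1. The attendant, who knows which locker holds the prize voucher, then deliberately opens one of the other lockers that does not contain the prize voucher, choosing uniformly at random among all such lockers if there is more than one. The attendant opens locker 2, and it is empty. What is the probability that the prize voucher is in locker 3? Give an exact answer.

Condition on the true location of the prize voucher.
If it is in locker 1 (prior 3/10): the attendant has 2 equally likely choices, so probability 1/2; weight (3/10)·(1/2) = 3/20.
If it is in locker 2 (prior 3/10): the attendant opened locker 2, so this case is ruled out; weight (3/10)·0 = 0.
If it is in locker 3 (prior 2/5): the attendant has no choice, probability 1; weight (2/5)·1 = 2/5.
The weights sum to 11/20.
So P(the prize voucher in locker 3 | the attendant opened locker 2) = (2/5) / (11/20) = 8/11.

8/11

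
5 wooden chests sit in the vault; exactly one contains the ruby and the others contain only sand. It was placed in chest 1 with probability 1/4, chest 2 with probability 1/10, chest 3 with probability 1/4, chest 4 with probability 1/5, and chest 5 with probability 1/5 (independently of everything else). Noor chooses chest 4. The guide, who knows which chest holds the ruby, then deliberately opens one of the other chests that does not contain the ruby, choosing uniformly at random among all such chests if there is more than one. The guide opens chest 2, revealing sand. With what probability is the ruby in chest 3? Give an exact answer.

5/17

Apply Bayes' rule, conditioning on where the ruby actually is.
If it is in either of chests 1 and 3 (prior 1/4 each): the guide has 3 equally likely choices, so probability 1/3; weight (1/4)·(1/3) = 1/12 each.
If it is in chest 2 (prior 1/10): the guide opened chest 2, so this case is ruled out; weight (1/10)·0 = 0.
If it is in chest 4 (prior 1/5): the guide has 4 equally likely choices, so probability 1/4; weight (1/5)·(1/4) = 1/20.
If it is in chest 5 (prior 1/5): the guide has 3 equally likely choices, so probability 1/3; weight (1/5)·(1/3) = 1/15.
The weights sum to 17/60.
So P(the ruby in chest 3 | the guide opened chest 2) = (1/12) / (17/60) = 5/17.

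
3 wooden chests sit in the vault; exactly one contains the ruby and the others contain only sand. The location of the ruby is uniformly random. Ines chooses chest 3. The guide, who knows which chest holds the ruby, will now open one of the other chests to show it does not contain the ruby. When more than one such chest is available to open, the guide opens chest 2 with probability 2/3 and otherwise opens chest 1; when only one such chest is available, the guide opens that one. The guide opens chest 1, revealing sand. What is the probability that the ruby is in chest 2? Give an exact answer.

Apply Bayes' rule, conditioning on where the ruby actually is.
If it is in chest 1 (prior 1/3): the guide opened chest 1, so this case is ruled out; weight (1/3)·0 = 0.
If it is in chest 2 (prior 1/3): only chest 1 is available, probability 1; weight (1/3)·1 = 1/3.
If it is in chest 3 (prior 1/3): chest 2 is available but not opened, probability 1/3; weight (1/3)·(1/3) = 1/9.
The weights sum to 4/9.
So P(the ruby in chest 2 | the guide opened chest 1) = (1/3) / (4/9) = 3/4.

3/4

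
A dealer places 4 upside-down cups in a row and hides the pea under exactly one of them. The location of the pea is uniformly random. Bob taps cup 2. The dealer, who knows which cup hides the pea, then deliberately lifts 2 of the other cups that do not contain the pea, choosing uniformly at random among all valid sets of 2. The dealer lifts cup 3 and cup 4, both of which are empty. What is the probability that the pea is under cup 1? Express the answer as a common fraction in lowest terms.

Consider each possible location of the pea in turn.
If it is under cup 1 (prior 1/4): the dealer has no choice, probability 1; weight (1/4)·1 = 1/4.
If it is under cup 2 (prior 1/4): the dealer has 3 equally likely choices, so probability 1/3; weight (1/4)·(1/3) = 1/12.
If it is under either of cups 3 and 4 (prior 1/4 each): that cup was opened and seen not to hold the prize — ruled out; weight (1/4)·0 = 0 each.
The weights sum to 1/3.
So P(the pea under cup 1 | the dealer opened cup 3 and cup 4) = (1/4) / (1/3) = 3/4.

3/4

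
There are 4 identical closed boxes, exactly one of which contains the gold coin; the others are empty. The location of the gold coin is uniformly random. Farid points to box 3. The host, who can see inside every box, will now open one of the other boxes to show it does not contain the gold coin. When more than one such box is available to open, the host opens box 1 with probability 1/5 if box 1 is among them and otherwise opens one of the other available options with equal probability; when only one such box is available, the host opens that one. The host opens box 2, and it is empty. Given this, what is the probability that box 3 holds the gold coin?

4/17

Consider each possible location of the gold coin in turn.
If it is in box 1 (prior 1/4): box 1 holds the prize so is unavailable; the host chooses uniformly among the 2 others, probability 1/2; weight (1/4)·(1/2) = 1/8.
If it is in box 2 (prior 1/4): the host opened box 2, so this case is ruled out; weight (1/4)·0 = 0.
If it is in box 3 (prior 1/4): box 1 is available but not opened; box 2 gets probability (1 − 1/5)/2 = 2/5; weight (1/4)·(2/5) = 1/10.
If it is in box 4 (prior 1/4): box 1 is available but not opened, probability 4/5; weight (1/4)·(4/5) = 1/5.
The weights sum to 17/40.
So P(the gold coin in box 3 | the host opened box 2) = (1/10) / (17/40) = 4/17.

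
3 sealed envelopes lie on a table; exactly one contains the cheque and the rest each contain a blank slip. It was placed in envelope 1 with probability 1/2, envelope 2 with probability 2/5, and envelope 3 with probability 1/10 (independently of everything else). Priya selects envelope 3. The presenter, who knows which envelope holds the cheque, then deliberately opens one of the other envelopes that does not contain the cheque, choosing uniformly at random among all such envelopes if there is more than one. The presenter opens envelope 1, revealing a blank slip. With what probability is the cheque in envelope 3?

Consider each possible location of the cheque in turn.
If it is in envelope 1 (prior 1/2): the presenter opened envelope 1, so this case is ruled out; weight (1/2)·0 = 0.
If it is in envelope 2 (prior 2/5): the presenter has no choice, probability 1; weight (2/5)·1 = 2/5.
If it is in envelope 3 (prior 1/10): the presenter has 2 equally likely choices, so probability 1/2; weight (1/10)·(1/2) = 1/20.
The weights sum to 9/20.
So P(the cheque in envelope 3 | the presenter opened envelope 1) = (1/20) / (9/20) = 1/9.

1/9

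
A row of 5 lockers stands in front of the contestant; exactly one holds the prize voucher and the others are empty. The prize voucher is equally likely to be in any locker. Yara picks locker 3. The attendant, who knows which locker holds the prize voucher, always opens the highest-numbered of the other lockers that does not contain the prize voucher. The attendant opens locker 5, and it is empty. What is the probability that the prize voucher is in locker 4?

Apply Bayes' rule, conditioning on where the prize voucher actually is.
If it is in any of lockers 1, 2, 3, and 4 (prior 1/5 each): locker 5 is the highest-numbered option available, probability 1; weight (1/5)·1 = 1/5 each.
If it is in locker 5 (prior 1/5): the attendant opened locker 5, so this case is ruled out; weight (1/5)·0 = 0.
The weights sum to 4/5.
So P(the prize voucher in locker 4 | the attendant opened locker 5) = (1/5) / (4/5) = 1/4.

1/4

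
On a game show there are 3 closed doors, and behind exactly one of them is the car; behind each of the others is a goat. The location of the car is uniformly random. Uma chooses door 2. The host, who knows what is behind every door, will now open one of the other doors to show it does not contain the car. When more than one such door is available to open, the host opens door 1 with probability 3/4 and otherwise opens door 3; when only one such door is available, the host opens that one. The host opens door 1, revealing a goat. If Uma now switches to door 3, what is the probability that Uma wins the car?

Apply Bayes' rule, conditioning on where the car actually is.
If it is behind door 1 (prior 1/3): the host opened door 1, so this case is ruled out; weight (1/3)·0 = 0.
If it is behind door 2 (prior 1/3): door 1 is available, opened with probability 3/4; weight (1/3)·(3/4) = 1/4.
If it is behind door 3 (prior 1/3): only door 1 is available, probability 1; weight (1/3)·1 = 1/3.
The weights sum to 7/12.
So P(the car behind door 3 | the host opened door 1) = (1/3) / (7/12) = 4/7.

4/7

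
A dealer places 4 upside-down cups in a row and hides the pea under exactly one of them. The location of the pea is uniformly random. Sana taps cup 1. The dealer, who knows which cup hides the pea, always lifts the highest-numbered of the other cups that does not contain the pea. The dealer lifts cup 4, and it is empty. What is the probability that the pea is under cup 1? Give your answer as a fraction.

Consider each possible location of the pea in turn.
If it is under any of cups 1, 2, and 3 (prior 1/4 each): cup 4 is the highest-numbered option available, probability 1; weight (1/4)·1 = 1/4 each.
If it is under cup 4 (prior 1/4): the dealer opened cup 4, so this case is ruled out; weight (1/4)·0 = 0.
The weights sum to 3/4.
So P(the pea under cup 1 | the dealer opened cup 4) = (1/4) / (3/4) = 1/3.

1/3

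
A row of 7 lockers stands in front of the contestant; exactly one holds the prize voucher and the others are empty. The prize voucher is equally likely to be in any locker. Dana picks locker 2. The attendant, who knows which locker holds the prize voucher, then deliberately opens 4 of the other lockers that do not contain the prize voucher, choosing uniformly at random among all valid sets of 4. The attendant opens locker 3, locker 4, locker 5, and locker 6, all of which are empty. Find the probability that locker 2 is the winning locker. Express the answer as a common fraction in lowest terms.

Consider each possible location of the prize voucher in turn.
If it is in either of lockers 1 and 7 (prior 1/7 each): the attendant has 5 equally likely choices, so probability 1/5; weight (1/7)·(1/5) = 1/35 each.
If it is in locker 2 (prior 1/7): the attendant has 15 equally likely choices, so probability 1/15; weight (1/7)·(1/15) = 1/105.
If it is in any of lockers 3, 4, 5, and 6 (prior 1/7 each): that locker was opened and seen not to hold the prize — ruled out; weight (1/7)·0 = 0 each.
The weights sum to 1/15.
So P(the prize voucher in locker 2 | the attendant opened locker 3, locker 4, locker 5, and locker 6) = (1/105) / (1/15) = 1/7.

1/7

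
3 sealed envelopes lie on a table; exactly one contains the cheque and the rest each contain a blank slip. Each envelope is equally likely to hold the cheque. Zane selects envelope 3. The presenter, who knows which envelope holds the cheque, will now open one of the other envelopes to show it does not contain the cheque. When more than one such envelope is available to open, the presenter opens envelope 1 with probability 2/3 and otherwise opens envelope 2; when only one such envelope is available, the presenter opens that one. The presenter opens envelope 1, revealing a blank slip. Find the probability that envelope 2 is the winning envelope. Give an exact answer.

3/5

Apply Bayes' rule, conditioning on where the cheque actually is.
If it is in envelope 1 (prior 1/3): the presenter opened envelope 1, so this case is ruled out; weight (1/3)·0 = 0.
If it is in envelope 2 (prior 1/3): only envelope 1 is available, probability 1; weight (1/3)·1 = 1/3.
If it is in envelope 3 (prior 1/3): envelope 1 is available, opened with probability 2/3; weight (1/3)·(2/3) = 2/9.
The weights sum to 5/9.
So P(the cheque in envelope 2 | the presenter opened envelope 1) = (1/3) / (5/9) = 3/5.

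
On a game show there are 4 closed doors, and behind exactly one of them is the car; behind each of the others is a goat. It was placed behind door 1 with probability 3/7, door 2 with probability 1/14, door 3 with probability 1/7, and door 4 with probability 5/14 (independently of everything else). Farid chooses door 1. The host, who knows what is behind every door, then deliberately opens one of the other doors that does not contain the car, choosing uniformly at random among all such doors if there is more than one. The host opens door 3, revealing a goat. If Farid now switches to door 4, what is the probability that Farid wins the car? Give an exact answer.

Apply Bayes' rule, conditioning on where the car actually is.
If it is behind door 1 (prior 3/7): the host has 3 equally likely choices, so probability 1/3; weight (3/7)·(1/3) = 1/7.
If it is behind door 2 (prior 1/14): the host has 2 equally likely choices, so probability 1/2; weight (1/14)·(1/2) = 1/28.
If it is behind door 3 (prior 1/7): the host opened door 3, so this case is ruled out; weight (1/7)·0 = 0.
If it is behind door 4 (prior 5/14): the host has 2 equally likely choices, so probability 1/2; weight (5/14)·(1/2) = 5/28.
The weights sum to 5/14.
So P(the car behind door 4 | the host opened door 3) = (5/28) / (5/14) = 1/2.

1/2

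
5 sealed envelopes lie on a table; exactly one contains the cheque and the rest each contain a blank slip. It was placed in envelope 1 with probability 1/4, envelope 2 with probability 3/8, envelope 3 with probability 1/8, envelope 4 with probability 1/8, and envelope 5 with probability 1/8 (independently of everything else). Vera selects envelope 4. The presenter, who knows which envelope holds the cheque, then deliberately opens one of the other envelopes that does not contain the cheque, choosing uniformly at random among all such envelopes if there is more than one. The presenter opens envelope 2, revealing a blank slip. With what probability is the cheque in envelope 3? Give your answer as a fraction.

4/19

Condition on the true location of the cheque.
If it is in envelope 1 (prior 1/4): the presenter has 3 equally likely choices, so probability 1/3; weight (1/4)·(1/3) = 1/12.
If it is in envelope 2 (prior 3/8): the presenter opened envelope 2, so this case is ruled out; weight (3/8)·0 = 0.
If it is in either of envelopes 3 and 5 (prior 1/8 each): the presenter has 3 equally likely choices, so probability 1/3; weight (1/8)·(1/3) = 1/24 each.
If it is in envelope 4 (prior 1/8): the presenter has 4 equally likely choices, so probability 1/4; weight (1/8)·(1/4) = 1/32.
The weights sum to 19/96.
So P(the cheque in envelope 3 | the presenter opened envelope 2) = (1/24) / (19/96) = 4/19.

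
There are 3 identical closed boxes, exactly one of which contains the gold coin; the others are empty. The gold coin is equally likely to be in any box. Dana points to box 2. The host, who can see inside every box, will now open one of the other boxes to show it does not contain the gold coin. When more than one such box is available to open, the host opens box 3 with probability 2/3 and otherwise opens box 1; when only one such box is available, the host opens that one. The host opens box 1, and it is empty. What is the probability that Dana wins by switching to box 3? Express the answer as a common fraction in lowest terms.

Apply Bayes' rule, conditioning on where the gold coin actually is.
If it is in box 1 (prior 1/3): the host opened box 1, so this case is ruled out; weight (1/3)·0 = 0.
If it is in box 2 (prior 1/3): box 3 is available but not opened, probability 1/3; weight (1/3)·(1/3) = 1/9.
If it is in box 3 (prior 1/3): only box 1 is available, probability 1; weight (1/3)·1 = 1/3.
The weights sum to 4/9.
So P(the gold coin in box 3 | the host opened box 1) = (1/3) / (4/9) = 3/4.

3/4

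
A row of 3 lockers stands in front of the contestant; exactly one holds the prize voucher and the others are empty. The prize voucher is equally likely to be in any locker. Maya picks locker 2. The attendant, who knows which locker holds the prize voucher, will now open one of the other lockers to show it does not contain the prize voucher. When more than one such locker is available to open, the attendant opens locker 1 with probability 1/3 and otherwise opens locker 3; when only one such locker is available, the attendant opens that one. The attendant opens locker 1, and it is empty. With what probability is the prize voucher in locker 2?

Consider each possible location of the prize voucher in turn.
If it is in locker 1 (prior 1/3): the attendant opened locker 1, so this case is ruled out; weight (1/3)·0 = 0.
If it is in locker 2 (prior 1/3): locker 1 is available, opened with probability 1/3; weight (1/3)·(1/3) = 1/9.
If it is in locker 3 (prior 1/3): only locker 1 is available, probability 1; weight (1/3)·1 = 1/3.
The weights sum to 4/9.
So P(the prize voucher in locker 2 | the attendant opened locker 1) = (1/9) / (4/9) = 1/4.

1/4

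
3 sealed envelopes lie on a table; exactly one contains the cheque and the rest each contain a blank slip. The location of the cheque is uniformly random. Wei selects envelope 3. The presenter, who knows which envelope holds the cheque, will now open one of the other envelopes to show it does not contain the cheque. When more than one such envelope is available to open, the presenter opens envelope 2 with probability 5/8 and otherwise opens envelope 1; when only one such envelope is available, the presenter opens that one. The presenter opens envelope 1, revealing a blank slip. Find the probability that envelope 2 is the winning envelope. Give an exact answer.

8/11

Consider each possible location of the cheque in turn.
If it is in envelope 1 (prior 1/3): the presenter opened envelope 1, so this case is ruled out; weight (1/3)·0 = 0.
If it is in envelope 2 (prior 1/3): only envelope 1 is available, probability 1; weight (1/3)·1 = 1/3.
If it is in envelope 3 (prior 1/3): envelope 2 is available but not opened, probability 3/8; weight (1/3)·(3/8) = 1/8.
The weights sum to 11/24.
So P(the cheque in envelope 2 | the presenter opened envelope 1) = (1/3) / (11/24) = 8/11.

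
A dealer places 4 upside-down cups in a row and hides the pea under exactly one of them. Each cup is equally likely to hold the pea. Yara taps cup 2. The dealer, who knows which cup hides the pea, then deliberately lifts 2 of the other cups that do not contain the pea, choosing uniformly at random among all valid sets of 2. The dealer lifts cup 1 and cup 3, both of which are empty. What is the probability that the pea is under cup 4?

Condition on the true location of the pea.
If it is under either of cups 1 and 3 (prior 1/4 each): that cup was opened and seen not to hold the prize — ruled out; weight (1/4)·0 = 0 each.
If it is under cup 2 (prior 1/4): the dealer has 3 equally likely choices, so probability 1/3; weight (1/4)·(1/3) = 1/12.
If it is under cup 4 (prior 1/4): the dealer has no choice, probability 1; weight (1/4)·1 = 1/4.
The weights sum to 1/3.
So P(the pea under cup 4 | the dealer opened cup 1 and cup 3) = (1/4) / (1/3) = 3/4.

3/4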